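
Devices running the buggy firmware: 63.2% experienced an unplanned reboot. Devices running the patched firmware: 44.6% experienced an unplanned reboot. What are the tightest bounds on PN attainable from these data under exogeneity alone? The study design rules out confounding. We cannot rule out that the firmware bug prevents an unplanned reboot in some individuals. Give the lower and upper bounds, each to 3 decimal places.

0.294 ≤ PN ≤ 0.877

p₁ = 0.632, p₀ = 0.446.
Under exogeneity alone the bounds on PN are max{0,(p₁−p₀)/p₁} ≤ PN ≤ min{1,(1−p₀)/p₁}.
  lower = (p₁ − p₀)/p₁ = 0.186 / 0.632 ≈ 0.2943
  upper = min{1, (1 − p₀)/p₁} = 0.554 / 0.632 ≈ 0.8766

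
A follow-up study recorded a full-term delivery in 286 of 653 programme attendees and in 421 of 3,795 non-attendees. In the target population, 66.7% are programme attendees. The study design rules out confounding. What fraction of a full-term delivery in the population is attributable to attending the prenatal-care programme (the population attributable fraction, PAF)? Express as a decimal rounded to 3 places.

p₁ = P(outcome | exposed) = 286/653 = 0.43798
p₀ = P(outcome | unexposed) = 421/3795 = 0.11094
Overall risk P(Y=1) = π·p₁ + (1−π)·p₀ = 0.667×0.43798 + 0.333×0.11094 = 0.32907.
Under exogeneity, PAF = [P(Y=1) − p₀] / P(Y=1).
PAF = (0.32907 − 0.11094) / 0.32907 ≈ 0.6629

PAF ≈ 0.663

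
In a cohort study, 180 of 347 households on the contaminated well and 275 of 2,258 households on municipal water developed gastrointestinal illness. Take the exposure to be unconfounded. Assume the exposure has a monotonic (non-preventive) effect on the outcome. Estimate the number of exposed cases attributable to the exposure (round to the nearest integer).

p₁ = P(outcome | exposed) = 180/347 = 0.51873
p₀ = P(outcome | unexposed) = 275/2258 = 0.12179
PN = (p₁ − p₀)/p₁ = (0.51873 − 0.12179) / 0.51873 ≈ 0.76522.
Attributable cases ≈ PN × (exposed cases) = 0.76522 × 180 ≈ 137.74.

about 138 cases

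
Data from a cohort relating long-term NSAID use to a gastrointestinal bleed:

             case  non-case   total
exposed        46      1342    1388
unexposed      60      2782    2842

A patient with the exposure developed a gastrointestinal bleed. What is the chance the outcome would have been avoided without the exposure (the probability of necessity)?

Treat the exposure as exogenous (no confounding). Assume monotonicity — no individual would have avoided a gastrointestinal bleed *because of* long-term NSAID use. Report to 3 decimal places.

p₁ = P(outcome | exposed) = 46/1388 = 0.033141
p₀ = P(outcome | unexposed) = 60/2842 = 0.021112
Under exogeneity and monotonicity, PN = (p₁ − p₀)/p₁.
PN = (0.033141 − 0.021112) / 0.033141 ≈ 0.3630

PN ≈ 0.363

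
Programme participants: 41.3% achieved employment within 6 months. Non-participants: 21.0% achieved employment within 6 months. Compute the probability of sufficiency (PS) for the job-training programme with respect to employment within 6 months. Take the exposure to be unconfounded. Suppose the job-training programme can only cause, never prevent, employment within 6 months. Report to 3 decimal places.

PS ≈ 0.257

p₁ = 0.413, p₀ = 0.21.
Under exogeneity and monotonicity, PS = (p₁ − p₀) / (1 − p₀).
PS = (0.413 − 0.21) / (1 − 0.21) = 0.203 / 0.79 ≈ 0.2570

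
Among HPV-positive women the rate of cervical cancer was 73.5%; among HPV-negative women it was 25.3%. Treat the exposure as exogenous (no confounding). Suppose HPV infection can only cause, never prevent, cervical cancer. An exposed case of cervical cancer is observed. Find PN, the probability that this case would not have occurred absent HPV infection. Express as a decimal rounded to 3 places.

PN ≈ 0.656

p₁ = 0.735, p₀ = 0.253.
Under exogeneity and monotonicity, PN = (p₁ − p₀) / p₁.
PN = (0.735 − 0.253) / 0.735 = 0.482 / 0.735 ≈ 0.6558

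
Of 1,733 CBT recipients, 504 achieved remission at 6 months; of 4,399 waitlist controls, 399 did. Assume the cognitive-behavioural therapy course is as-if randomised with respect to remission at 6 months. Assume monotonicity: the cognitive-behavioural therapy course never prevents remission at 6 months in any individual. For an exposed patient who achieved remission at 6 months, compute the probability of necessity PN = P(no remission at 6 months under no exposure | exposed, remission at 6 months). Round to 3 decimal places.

p₁ = P(outcome | exposed) = 504/1733 = 0.29083
p₀ = P(outcome | unexposed) = 399/4399 = 0.090702
Under exogeneity and monotonicity, PN = (p₁ − p₀) / p₁.
PN = (0.29083 − 0.090702) / 0.29083 = 0.20012 / 0.29083 ≈ 0.6881

PN ≈ 0.688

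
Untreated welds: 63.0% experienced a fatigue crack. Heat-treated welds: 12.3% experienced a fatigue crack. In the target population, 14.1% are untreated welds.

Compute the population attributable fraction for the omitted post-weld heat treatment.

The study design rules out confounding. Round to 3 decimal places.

PAF ≈ 0.368

p₁ = 0.63, p₀ = 0.123.
Overall risk P(Y=1) = π·p₁ + (1−π)·p₀ = 0.141×0.63 + 0.859×0.123 = 0.19449.
Under exogeneity, PAF = [P(Y=1) − p₀] / P(Y=1).
PAF = (0.19449 − 0.123) / 0.19449 ≈ 0.3676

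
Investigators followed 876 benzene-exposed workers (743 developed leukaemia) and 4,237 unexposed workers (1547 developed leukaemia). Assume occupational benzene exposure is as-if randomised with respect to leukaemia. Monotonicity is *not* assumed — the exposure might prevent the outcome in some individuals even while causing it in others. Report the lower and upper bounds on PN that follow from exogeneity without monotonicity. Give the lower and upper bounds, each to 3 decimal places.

0.570 ≤ PN ≤ 0.749

p₁ = P(outcome | exposed) = 743/876 = 0.84817
p₀ = P(outcome | unexposed) = 1547/4237 = 0.36512
Under exogeneity alone the bounds on PN are max{0,(p₁−p₀)/p₁} ≤ PN ≤ min{1,(1−p₀)/p₁}.
  lower = (p₁ − p₀)/p₁ = 0.48306 / 0.84817 ≈ 0.5695
  upper = min{1, (1 − p₀)/p₁} = 0.63488 / 0.84817 ≈ 0.7485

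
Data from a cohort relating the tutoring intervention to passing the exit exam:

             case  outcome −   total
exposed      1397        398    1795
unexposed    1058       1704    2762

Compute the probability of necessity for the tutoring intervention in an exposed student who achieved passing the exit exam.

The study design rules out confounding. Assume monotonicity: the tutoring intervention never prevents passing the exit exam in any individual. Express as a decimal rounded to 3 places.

PN ≈ 0.508

p₁ = P(outcome | exposed) = 1397/1795 = 0.77827
p₀ = P(outcome | unexposed) = 1058/2762 = 0.38306
Under exogeneity and monotonicity, PN = (p₁ − p₀) / p₁.
PN = (0.77827 − 0.38306) / 0.77827 = 0.39522 / 0.77827 ≈ 0.5078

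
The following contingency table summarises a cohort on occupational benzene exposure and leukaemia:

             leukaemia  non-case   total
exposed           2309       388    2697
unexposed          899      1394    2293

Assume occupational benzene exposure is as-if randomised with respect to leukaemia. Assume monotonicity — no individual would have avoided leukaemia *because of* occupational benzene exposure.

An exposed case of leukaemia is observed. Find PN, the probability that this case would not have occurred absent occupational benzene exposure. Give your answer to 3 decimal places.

p₁ = P(outcome | exposed) = 2309/2697 = 0.85614
p₀ = P(outcome | unexposed) = 899/2293 = 0.39206
Under exogeneity and monotonicity, PN = (p₁ − p₀)/p₁.
PN = (0.85614 − 0.39206) / 0.85614 ≈ 0.5421

PN ≈ 0.542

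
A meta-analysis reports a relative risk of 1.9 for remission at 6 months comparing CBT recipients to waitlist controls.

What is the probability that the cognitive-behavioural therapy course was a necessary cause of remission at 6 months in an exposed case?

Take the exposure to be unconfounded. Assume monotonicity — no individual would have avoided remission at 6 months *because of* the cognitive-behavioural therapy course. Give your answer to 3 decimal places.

Under exogeneity and monotonicity, PN = (RR − 1) / RR = 1 − 1/RR.
PN = (1.9 − 1) / 1.9 = 0.9 / 1.9 ≈ 0.4737

PN ≈ 0.474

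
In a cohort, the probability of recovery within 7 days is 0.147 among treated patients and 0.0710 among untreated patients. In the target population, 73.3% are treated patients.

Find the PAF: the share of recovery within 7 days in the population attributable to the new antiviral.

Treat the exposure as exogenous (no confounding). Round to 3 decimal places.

PAF ≈ 0.440

Let p₁ = 0.147, p₀ = 0.071.
Overall risk P(Y=1) = π·p₁ + (1−π)·p₀ = 0.733×0.147 + 0.267×0.071 = 0.12671.
Under exogeneity, PAF = [P(Y=1) − p₀] / P(Y=1).
PAF = (0.12671 − 0.071) / 0.12671 ≈ 0.4397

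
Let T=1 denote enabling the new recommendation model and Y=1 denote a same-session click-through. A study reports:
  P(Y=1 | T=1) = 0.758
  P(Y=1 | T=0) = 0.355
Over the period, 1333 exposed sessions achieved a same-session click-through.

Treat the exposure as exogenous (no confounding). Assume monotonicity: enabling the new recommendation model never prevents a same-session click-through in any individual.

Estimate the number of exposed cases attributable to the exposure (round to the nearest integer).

Let p₁ = 0.758, p₀ = 0.355.
PN = (p₁ − p₀)/p₁ = (0.758 − 0.355) / 0.758 ≈ 0.53166.
Attributable cases ≈ PN × (exposed cases) = 0.53166 × 1333 ≈ 708.71.

about 709 cases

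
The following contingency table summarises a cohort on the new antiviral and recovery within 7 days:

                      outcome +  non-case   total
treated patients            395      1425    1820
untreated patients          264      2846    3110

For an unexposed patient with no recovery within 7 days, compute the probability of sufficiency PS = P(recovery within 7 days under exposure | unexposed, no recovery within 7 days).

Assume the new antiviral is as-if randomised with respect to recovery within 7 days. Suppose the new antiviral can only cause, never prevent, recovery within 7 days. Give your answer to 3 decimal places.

PS ≈ 0.144

p₁ = P(outcome | exposed) = 395/1820 = 0.21703
p₀ = P(outcome | unexposed) = 264/3110 = 0.084887
Under exogeneity and monotonicity, PS = (p₁ − p₀) / (1 − p₀).
PS = (0.21703 − 0.084887) / (1 − 0.084887) = 0.13215 / 0.91511 ≈ 0.1444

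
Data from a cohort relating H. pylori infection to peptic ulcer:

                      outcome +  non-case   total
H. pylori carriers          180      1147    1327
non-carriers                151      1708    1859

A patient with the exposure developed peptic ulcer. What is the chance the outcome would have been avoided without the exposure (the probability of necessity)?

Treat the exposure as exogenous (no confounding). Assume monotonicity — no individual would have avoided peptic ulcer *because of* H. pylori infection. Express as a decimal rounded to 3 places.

p₁ = P(outcome | exposed) = 180/1327 = 0.13564
p₀ = P(outcome | unexposed) = 151/1859 = 0.081226
Under exogeneity and monotonicity, PN = (p₁ − p₀)/p₁.
PN = (0.13564 − 0.081226) / 0.13564 ≈ 0.4012

PN ≈ 0.401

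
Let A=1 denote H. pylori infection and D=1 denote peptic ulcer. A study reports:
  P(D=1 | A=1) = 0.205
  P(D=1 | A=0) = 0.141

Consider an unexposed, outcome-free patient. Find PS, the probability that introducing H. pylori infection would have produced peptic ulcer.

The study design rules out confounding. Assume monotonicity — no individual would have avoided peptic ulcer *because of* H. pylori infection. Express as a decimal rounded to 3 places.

Let p₁ = 0.205, p₀ = 0.141.
Under exogeneity and monotonicity, PS = (p₁ − p₀) / (1 − p₀).
PS = (0.205 − 0.141) / (1 − 0.141) = 0.064 / 0.859 ≈ 0.0745

PS ≈ 0.075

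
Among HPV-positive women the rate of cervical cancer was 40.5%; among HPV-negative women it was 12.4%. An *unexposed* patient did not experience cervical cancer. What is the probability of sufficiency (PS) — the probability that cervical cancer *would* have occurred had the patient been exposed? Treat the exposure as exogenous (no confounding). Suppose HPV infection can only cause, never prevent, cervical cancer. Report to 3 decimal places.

PS ≈ 0.321

p₁ = 0.405, p₀ = 0.124.
Under exogeneity and monotonicity, PS = (p₁ − p₀) / (1 − p₀).
PS = (0.405 − 0.124) / (1 − 0.124) = 0.281 / 0.876 ≈ 0.3208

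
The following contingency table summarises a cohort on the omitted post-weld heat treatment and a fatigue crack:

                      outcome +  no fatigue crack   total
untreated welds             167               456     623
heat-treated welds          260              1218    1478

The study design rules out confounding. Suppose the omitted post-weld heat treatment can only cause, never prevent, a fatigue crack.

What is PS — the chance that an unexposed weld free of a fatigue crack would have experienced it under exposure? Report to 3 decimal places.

p₁ = P(outcome | exposed) = 167/623 = 0.26806
p₀ = P(outcome | unexposed) = 260/1478 = 0.17591
Under exogeneity and monotonicity, PS = (p₁ − p₀) / (1 − p₀).
PS = (0.26806 − 0.17591) / (1 − 0.17591) = 0.092144 / 0.82409 ≈ 0.1118

PS ≈ 0.112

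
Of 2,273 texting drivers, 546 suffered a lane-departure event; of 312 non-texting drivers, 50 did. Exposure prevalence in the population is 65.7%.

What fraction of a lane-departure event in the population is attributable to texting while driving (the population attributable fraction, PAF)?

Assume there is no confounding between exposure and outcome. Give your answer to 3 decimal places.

p₁ = P(outcome | exposed) = 546/2273 = 0.24021
p₀ = P(outcome | unexposed) = 50/312 = 0.16026
Overall risk P(Y=1) = π·p₁ + (1−π)·p₀ = 0.657×0.24021 + 0.343×0.16026 = 0.21279.
Under exogeneity, PAF = [P(Y=1) − p₀] / P(Y=1).
PAF = (0.21279 − 0.16026) / 0.21279 ≈ 0.2469

PAF ≈ 0.247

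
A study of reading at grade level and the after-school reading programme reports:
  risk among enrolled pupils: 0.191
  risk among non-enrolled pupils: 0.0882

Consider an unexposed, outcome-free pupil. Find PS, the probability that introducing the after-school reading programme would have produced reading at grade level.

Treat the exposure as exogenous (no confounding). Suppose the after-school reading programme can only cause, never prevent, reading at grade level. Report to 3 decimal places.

Let p₁ = 0.191, p₀ = 0.0882.
Under exogeneity and monotonicity, PS = (p₁ − p₀) / (1 − p₀).
PS = (0.191 − 0.0882) / (1 − 0.0882) = 0.1028 / 0.9118 ≈ 0.1127

PS ≈ 0.113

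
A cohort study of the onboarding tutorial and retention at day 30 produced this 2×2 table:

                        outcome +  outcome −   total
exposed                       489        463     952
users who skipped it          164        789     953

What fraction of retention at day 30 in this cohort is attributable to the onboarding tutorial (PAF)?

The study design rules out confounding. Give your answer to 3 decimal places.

p₁ = P(outcome | exposed) = 489/952 = 0.51366
p₀ = P(outcome | unexposed) = 164/953 = 0.17209
Exposure prevalence π = 952/1905 = 0.49974; overall risk P(Y=1) = 0.34278.
Under exogeneity, PAF = [P(Y=1) − p₀]/P(Y=1).
PAF = (0.34278 − 0.17209) / 0.34278 ≈ 0.4980

PAF ≈ 0.498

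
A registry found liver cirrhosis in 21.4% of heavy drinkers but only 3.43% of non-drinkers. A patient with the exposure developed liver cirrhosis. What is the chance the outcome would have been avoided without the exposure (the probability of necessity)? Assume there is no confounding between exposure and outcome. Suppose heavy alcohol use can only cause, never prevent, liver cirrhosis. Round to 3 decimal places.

p₁ = 0.214, p₀ = 0.0343.
Under exogeneity and monotonicity, PN = (p₁ − p₀) / p₁.
PN = (0.214 − 0.0343) / 0.214 = 0.1797 / 0.214 ≈ 0.8397

PN ≈ 0.840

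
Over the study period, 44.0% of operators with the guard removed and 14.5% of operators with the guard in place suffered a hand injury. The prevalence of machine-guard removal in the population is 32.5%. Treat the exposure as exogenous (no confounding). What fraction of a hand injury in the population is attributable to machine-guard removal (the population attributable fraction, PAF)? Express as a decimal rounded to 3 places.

PAF ≈ 0.398

p₁ = 0.44, p₀ = 0.145.
Overall risk P(Y=1) = π·p₁ + (1−π)·p₀ = 0.325×0.44 + 0.675×0.145 = 0.24088.
Under exogeneity, PAF = [P(Y=1) − p₀] / P(Y=1).
PAF = (0.24088 − 0.145) / 0.24088 ≈ 0.3980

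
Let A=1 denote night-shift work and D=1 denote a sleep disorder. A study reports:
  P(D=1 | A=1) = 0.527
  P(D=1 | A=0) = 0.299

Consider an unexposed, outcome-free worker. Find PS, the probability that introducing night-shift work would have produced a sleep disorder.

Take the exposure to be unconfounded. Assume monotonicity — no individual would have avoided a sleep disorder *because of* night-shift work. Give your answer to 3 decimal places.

PS ≈ 0.325

Let p₁ = 0.527, p₀ = 0.299.
Under exogeneity and monotonicity, PS = (p₁ − p₀) / (1 − p₀).
PS = (0.527 − 0.299) / (1 − 0.299) = 0.228 / 0.701 ≈ 0.3252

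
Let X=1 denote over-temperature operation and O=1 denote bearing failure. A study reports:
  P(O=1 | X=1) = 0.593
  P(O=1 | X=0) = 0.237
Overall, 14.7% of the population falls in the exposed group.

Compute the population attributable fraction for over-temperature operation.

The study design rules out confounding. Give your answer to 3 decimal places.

Let p₁ = 0.593, p₀ = 0.237.
Overall risk P(Y=1) = π·p₁ + (1−π)·p₀ = 0.147×0.593 + 0.853×0.237 = 0.28933.
Under exogeneity, PAF = [P(Y=1) − p₀] / P(Y=1).
PAF = (0.28933 − 0.237) / 0.28933 ≈ 0.1809

PAF ≈ 0.181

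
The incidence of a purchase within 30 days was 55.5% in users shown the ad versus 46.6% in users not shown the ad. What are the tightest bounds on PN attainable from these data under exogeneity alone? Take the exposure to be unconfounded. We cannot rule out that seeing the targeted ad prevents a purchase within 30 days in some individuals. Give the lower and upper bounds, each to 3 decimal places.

p₁ = 0.555, p₀ = 0.466.
Under exogeneity alone the bounds on PN are max{0,(p₁−p₀)/p₁} ≤ PN ≤ min{1,(1−p₀)/p₁}.
  lower = (p₁ − p₀)/p₁ = 0.089 / 0.555 ≈ 0.1604
  upper = min{1, (1 − p₀)/p₁} = 0.534 / 0.555 ≈ 0.9622

0.160 ≤ PN ≤ 0.962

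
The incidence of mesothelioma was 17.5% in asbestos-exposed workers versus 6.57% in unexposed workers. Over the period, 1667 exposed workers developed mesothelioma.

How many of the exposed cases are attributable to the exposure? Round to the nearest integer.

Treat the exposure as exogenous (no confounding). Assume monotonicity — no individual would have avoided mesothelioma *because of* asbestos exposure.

p₁ = 0.175, p₀ = 0.0657.
PN = (p₁ − p₀)/p₁ = (0.175 − 0.0657) / 0.175 ≈ 0.62457.
Attributable cases ≈ PN × (exposed cases) = 0.62457 × 1667 ≈ 1041.16.

about 1041 cases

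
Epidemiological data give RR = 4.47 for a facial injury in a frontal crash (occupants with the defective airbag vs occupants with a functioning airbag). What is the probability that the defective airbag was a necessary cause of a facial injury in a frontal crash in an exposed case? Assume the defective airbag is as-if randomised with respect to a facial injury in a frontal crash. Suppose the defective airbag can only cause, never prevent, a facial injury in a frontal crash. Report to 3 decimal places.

Under exogeneity and monotonicity, PN = (RR − 1) / RR = 1 − 1/RR.
PN = (4.47 − 1) / 4.47 = 3.47 / 4.47 ≈ 0.7763

PN ≈ 0.776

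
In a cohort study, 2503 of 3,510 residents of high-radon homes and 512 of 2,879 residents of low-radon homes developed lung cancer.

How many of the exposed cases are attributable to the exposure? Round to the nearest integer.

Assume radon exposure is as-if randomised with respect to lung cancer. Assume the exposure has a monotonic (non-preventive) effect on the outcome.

about 1879 cases

p₁ = P(outcome | exposed) = 2503/3510 = 0.71311
p₀ = P(outcome | unexposed) = 512/2879 = 0.17784
PN = (p₁ − p₀)/p₁ = (0.71311 − 0.17784) / 0.71311 ≈ 0.75061.
Attributable cases ≈ PN × (exposed cases) = 0.75061 × 2503 ≈ 1878.78.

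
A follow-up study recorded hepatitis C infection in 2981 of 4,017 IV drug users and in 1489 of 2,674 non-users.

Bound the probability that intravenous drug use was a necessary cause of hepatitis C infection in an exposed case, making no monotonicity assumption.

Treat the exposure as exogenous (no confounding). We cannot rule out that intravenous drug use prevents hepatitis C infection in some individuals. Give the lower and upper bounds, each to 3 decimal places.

p₁ = P(outcome | exposed) = 2981/4017 = 0.7421
p₀ = P(outcome | unexposed) = 1489/2674 = 0.55684
Under exogeneity alone the bounds on PN are max{0,(p₁−p₀)/p₁} ≤ PN ≤ min{1,(1−p₀)/p₁}.
  lower = (p₁ − p₀)/p₁ = 0.18525 / 0.7421 ≈ 0.2496
  upper = min{1, (1 − p₀)/p₁} = 0.44316 / 0.7421 ≈ 0.5972

0.250 ≤ PN ≤ 0.597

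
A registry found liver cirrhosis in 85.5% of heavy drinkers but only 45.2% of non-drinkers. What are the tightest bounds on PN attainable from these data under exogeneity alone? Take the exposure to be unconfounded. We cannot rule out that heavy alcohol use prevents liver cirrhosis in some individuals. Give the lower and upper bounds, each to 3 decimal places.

0.471 ≤ PN ≤ 0.641

p₁ = 0.855, p₀ = 0.452.
Under exogeneity alone the bounds on PN are max{0,(p₁−p₀)/p₁} ≤ PN ≤ min{1,(1−p₀)/p₁}.
  lower = (p₁ − p₀)/p₁ = 0.403 / 0.855 ≈ 0.4713
  upper = min{1, (1 − p₀)/p₁} = 0.548 / 0.855 ≈ 0.6409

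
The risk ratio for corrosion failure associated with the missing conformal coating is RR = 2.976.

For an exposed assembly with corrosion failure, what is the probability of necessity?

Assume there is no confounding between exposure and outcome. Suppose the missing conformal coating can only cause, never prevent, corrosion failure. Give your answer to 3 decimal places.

Under exogeneity and monotonicity, PN = (RR − 1) / RR = 1 − 1/RR.
PN = (2.976 − 1) / 2.976 = 1.976 / 2.976 ≈ 0.6640

PN ≈ 0.664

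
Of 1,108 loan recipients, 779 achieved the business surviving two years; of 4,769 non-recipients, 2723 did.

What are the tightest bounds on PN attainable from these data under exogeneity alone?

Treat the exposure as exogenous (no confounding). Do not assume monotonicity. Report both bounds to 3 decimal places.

p₁ = P(outcome | exposed) = 779/1108 = 0.70307
p₀ = P(outcome | unexposed) = 2723/4769 = 0.57098
Under exogeneity alone the bounds on PN are max{0,(p₁−p₀)/p₁} ≤ PN ≤ min{1,(1−p₀)/p₁}.
  lower = (p₁ − p₀)/p₁ = 0.13209 / 0.70307 ≈ 0.1879
  upper = min{1, (1 − p₀)/p₁} = 0.42902 / 0.70307 ≈ 0.6102

0.188 ≤ PN ≤ 0.610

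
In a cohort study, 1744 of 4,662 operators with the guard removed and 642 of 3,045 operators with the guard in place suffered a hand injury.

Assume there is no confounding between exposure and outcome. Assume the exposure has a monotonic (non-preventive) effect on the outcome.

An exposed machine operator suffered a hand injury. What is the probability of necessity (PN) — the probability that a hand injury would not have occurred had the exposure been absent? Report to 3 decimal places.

PN ≈ 0.436

p₁ = P(outcome | exposed) = 1744/4662 = 0.37409
p₀ = P(outcome | unexposed) = 642/3045 = 0.21084
Under exogeneity and monotonicity, PN = (p₁ − p₀) / p₁.
PN = (0.37409 − 0.21084) / 0.37409 = 0.16325 / 0.37409 ≈ 0.4364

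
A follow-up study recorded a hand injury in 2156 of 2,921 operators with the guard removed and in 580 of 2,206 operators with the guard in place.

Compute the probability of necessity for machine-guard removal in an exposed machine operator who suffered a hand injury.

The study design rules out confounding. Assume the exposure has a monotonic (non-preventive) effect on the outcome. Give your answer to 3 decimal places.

p₁ = P(outcome | exposed) = 2156/2921 = 0.7381
p₀ = P(outcome | unexposed) = 580/2206 = 0.26292
Under exogeneity and monotonicity, PN = (p₁ − p₀) / p₁.
PN = (0.7381 − 0.26292) / 0.7381 = 0.47518 / 0.7381 ≈ 0.6438

PN ≈ 0.644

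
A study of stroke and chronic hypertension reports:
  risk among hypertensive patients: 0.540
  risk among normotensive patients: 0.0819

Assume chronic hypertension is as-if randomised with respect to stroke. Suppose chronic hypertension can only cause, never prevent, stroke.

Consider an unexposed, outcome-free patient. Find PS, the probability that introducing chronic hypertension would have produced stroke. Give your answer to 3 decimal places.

PS ≈ 0.499

Let p₁ = 0.54, p₀ = 0.0819.
Under exogeneity and monotonicity, PS = (p₁ − p₀) / (1 − p₀).
PS = (0.54 − 0.0819) / (1 − 0.0819) = 0.4581 / 0.9181 ≈ 0.4990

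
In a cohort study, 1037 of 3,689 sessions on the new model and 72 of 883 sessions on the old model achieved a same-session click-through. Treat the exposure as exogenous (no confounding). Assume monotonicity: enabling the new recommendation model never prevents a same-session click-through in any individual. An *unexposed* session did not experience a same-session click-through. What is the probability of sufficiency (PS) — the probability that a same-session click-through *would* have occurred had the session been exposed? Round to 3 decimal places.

p₁ = P(outcome | exposed) = 1037/3689 = 0.28111
p₀ = P(outcome | unexposed) = 72/883 = 0.08154
Under exogeneity and monotonicity, PS = (p₁ − p₀) / (1 − p₀).
PS = (0.28111 − 0.08154) / (1 − 0.08154) = 0.19957 / 0.91846 ≈ 0.2173

PS ≈ 0.217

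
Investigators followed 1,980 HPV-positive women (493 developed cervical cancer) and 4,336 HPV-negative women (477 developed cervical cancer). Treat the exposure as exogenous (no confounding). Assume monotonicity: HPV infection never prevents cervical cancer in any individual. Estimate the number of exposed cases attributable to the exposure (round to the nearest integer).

p₁ = P(outcome | exposed) = 493/1980 = 0.24899
p₀ = P(outcome | unexposed) = 477/4336 = 0.11001
PN = (p₁ − p₀)/p₁ = (0.24899 − 0.11001) / 0.24899 ≈ 0.55818.
Attributable cases ≈ PN × (exposed cases) = 0.55818 × 493 ≈ 275.18.

about 275 cases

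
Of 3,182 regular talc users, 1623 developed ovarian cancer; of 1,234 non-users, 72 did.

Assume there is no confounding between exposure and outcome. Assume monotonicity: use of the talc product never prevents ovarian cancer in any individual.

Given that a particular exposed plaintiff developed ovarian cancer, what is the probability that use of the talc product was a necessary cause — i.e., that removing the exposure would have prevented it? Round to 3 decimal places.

p₁ = P(outcome | exposed) = 1623/3182 = 0.51006
p₀ = P(outcome | unexposed) = 72/1234 = 0.058347
Under exogeneity and monotonicity, PN = (p₁ − p₀) / p₁.
PN = (0.51006 − 0.058347) / 0.51006 = 0.45171 / 0.51006 ≈ 0.8856

PN ≈ 0.886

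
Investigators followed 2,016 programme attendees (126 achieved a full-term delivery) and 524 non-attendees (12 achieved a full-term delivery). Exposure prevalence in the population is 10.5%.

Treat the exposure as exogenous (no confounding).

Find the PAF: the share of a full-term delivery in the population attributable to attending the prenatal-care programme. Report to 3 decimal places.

PAF ≈ 0.154

p₁ = P(outcome | exposed) = 126/2016 = 0.0625
p₀ = P(outcome | unexposed) = 12/524 = 0.022901
Overall risk P(Y=1) = π·p₁ + (1−π)·p₀ = 0.105×0.0625 + 0.895×0.022901 = 0.027059.
Under exogeneity, PAF = [P(Y=1) − p₀] / P(Y=1).
PAF = (0.027059 − 0.022901) / 0.027059 ≈ 0.1537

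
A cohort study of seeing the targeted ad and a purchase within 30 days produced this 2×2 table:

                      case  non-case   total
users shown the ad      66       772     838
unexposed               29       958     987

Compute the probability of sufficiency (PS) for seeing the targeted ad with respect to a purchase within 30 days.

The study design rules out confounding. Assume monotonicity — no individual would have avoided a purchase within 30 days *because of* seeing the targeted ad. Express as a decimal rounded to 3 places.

PS ≈ 0.051

p₁ = P(outcome | exposed) = 66/838 = 0.078759
p₀ = P(outcome | unexposed) = 29/987 = 0.029382
Under exogeneity and monotonicity, PS = (p₁ − p₀) / (1 − p₀).
PS = (0.078759 − 0.029382) / (1 − 0.029382) = 0.049377 / 0.97062 ≈ 0.0509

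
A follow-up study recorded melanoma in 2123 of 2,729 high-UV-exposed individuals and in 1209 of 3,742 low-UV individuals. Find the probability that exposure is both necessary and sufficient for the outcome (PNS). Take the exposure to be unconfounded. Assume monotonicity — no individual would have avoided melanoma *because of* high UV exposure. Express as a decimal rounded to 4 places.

p₁ = P(outcome | exposed) = 2123/2729 = 0.77794
p₀ = P(outcome | unexposed) = 1209/3742 = 0.32309
Under exogeneity and monotonicity, PNS = p₁ − p₀.
PNS = 0.77794 − 0.32309 = 0.45485

PNS ≈ 0.4549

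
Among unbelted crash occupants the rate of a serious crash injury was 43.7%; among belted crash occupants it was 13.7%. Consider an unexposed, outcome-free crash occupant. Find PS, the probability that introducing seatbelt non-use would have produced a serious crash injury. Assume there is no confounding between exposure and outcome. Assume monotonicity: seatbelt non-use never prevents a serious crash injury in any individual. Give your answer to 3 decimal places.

p₁ = 0.437, p₀ = 0.137.
Under exogeneity and monotonicity, PS = (p₁ − p₀) / (1 − p₀).
PS = (0.437 − 0.137) / (1 − 0.137) = 0.3 / 0.863 ≈ 0.3476

PS ≈ 0.348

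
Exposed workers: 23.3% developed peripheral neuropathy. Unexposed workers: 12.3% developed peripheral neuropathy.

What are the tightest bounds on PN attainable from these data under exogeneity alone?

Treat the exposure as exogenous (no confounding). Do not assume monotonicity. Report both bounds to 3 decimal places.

p₁ = 0.233, p₀ = 0.123.
Under exogeneity alone the bounds on PN are max{0,(p₁−p₀)/p₁} ≤ PN ≤ min{1,(1−p₀)/p₁}.
  lower = (p₁ − p₀)/p₁ = 0.11 / 0.233 ≈ 0.4721
  upper = min{1, (1 − p₀)/p₁} = 0.877 / 0.233 ≈ 3.7639 → capped at 1

0.472 ≤ PN ≤ 1.000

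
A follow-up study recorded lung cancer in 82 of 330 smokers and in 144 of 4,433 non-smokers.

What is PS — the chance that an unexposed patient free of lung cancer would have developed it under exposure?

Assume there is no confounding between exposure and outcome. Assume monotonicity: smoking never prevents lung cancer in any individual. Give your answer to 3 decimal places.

p₁ = P(outcome | exposed) = 82/330 = 0.24848
p₀ = P(outcome | unexposed) = 144/4433 = 0.032484
Under exogeneity and monotonicity, PS = (p₁ − p₀) / (1 − p₀).
PS = (0.24848 − 0.032484) / (1 − 0.032484) = 0.216 / 0.96752 ≈ 0.2233

PS ≈ 0.223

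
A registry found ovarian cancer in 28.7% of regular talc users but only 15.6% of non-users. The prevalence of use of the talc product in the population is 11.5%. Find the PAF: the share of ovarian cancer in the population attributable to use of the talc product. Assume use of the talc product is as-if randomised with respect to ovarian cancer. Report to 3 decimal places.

PAF ≈ 0.088

p₁ = 0.287, p₀ = 0.156.
Overall risk P(Y=1) = π·p₁ + (1−π)·p₀ = 0.115×0.287 + 0.885×0.156 = 0.17106.
Under exogeneity, PAF = [P(Y=1) − p₀] / P(Y=1).
PAF = (0.17106 − 0.156) / 0.17106 ≈ 0.0881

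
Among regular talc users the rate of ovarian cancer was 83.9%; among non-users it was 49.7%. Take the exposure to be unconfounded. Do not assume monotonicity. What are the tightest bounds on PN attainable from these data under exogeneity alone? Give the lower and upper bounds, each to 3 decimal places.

p₁ = 0.839, p₀ = 0.497.
Under exogeneity alone the bounds on PN are max{0,(p₁−p₀)/p₁} ≤ PN ≤ min{1,(1−p₀)/p₁}.
  lower = (p₁ − p₀)/p₁ = 0.342 / 0.839 ≈ 0.4076
  upper = min{1, (1 − p₀)/p₁} = 0.503 / 0.839 ≈ 0.5995

0.408 ≤ PN ≤ 0.600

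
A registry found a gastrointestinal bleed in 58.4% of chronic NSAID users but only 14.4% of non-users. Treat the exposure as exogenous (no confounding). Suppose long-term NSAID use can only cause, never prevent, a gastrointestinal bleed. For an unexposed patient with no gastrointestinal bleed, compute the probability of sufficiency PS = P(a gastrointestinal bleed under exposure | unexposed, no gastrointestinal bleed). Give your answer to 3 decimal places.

PS ≈ 0.514

p₁ = 0.584, p₀ = 0.144.
Under exogeneity and monotonicity, PS = (p₁ − p₀) / (1 − p₀).
PS = (0.584 − 0.144) / (1 − 0.144) = 0.44 / 0.856 ≈ 0.5140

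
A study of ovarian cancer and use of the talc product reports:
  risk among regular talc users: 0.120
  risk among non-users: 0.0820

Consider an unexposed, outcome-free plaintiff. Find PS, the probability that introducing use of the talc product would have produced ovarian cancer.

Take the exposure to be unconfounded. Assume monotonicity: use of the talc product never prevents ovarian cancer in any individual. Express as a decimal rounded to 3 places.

PS ≈ 0.041

Let p₁ = 0.12, p₀ = 0.082.
Under exogeneity and monotonicity, PS = (p₁ − p₀) / (1 − p₀).
PS = (0.12 − 0.082) / (1 − 0.082) = 0.038 / 0.918 ≈ 0.0414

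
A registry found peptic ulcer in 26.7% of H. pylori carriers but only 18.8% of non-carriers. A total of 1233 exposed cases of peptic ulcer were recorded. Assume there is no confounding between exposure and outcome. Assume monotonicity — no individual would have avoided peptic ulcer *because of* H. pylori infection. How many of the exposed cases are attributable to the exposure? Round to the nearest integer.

about 365 cases

p₁ = 0.267, p₀ = 0.188.
PN = (p₁ − p₀)/p₁ = (0.267 − 0.188) / 0.267 ≈ 0.29588.
Attributable cases ≈ PN × (exposed cases) = 0.29588 × 1233 ≈ 364.82.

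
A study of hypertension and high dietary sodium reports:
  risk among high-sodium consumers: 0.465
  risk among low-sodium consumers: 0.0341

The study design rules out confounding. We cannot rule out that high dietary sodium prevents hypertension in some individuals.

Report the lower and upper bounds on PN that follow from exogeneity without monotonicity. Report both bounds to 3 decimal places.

Let p₁ = 0.465, p₀ = 0.0341.
Under exogeneity alone the bounds on PN are max{0,(p₁−p₀)/p₁} ≤ PN ≤ min{1,(1−p₀)/p₁}.
  lower = (p₁ − p₀)/p₁ = 0.4309 / 0.465 ≈ 0.9267
  upper = min{1, (1 − p₀)/p₁} = 0.9659 / 0.465 ≈ 2.0772 → capped at 1

0.927 ≤ PN ≤ 1.000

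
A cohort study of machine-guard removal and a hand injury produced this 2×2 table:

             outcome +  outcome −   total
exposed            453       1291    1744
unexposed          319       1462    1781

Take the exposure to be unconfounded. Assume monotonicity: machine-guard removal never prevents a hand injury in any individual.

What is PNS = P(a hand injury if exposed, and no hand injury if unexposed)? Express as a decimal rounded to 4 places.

p₁ = P(outcome | exposed) = 453/1744 = 0.25975
p₀ = P(outcome | unexposed) = 319/1781 = 0.17911
Under exogeneity and monotonicity, PNS = p₁ − p₀.
PNS = 0.25975 − 0.17911 = 0.080635

PNS ≈ 0.0806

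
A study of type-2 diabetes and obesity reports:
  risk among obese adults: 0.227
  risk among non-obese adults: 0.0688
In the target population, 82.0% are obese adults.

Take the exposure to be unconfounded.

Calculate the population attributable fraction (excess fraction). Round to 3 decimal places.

Let p₁ = 0.227, p₀ = 0.0688.
Overall risk P(Y=1) = π·p₁ + (1−π)·p₀ = 0.82×0.227 + 0.18×0.0688 = 0.19852.
Under exogeneity, PAF = [P(Y=1) − p₀] / P(Y=1).
PAF = (0.19852 − 0.0688) / 0.19852 ≈ 0.6534

PAF ≈ 0.653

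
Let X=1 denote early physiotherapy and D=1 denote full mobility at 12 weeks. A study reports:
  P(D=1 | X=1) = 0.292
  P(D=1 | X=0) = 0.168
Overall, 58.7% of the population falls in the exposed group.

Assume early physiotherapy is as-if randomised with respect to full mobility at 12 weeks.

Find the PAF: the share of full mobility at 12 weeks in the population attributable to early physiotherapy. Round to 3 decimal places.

PAF ≈ 0.302

Let p₁ = 0.292, p₀ = 0.168.
Overall risk P(Y=1) = π·p₁ + (1−π)·p₀ = 0.587×0.292 + 0.413×0.168 = 0.24079.
Under exogeneity, PAF = [P(Y=1) − p₀] / P(Y=1).
PAF = (0.24079 − 0.168) / 0.24079 ≈ 0.3023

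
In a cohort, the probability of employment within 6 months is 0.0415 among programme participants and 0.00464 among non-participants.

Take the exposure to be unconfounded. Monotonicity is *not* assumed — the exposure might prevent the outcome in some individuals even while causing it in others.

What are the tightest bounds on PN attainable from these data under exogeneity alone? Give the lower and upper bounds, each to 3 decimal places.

Let p₁ = 0.0415, p₀ = 0.00464.
Under exogeneity alone the bounds on PN are max{0,(p₁−p₀)/p₁} ≤ PN ≤ min{1,(1−p₀)/p₁}.
  lower = (p₁ − p₀)/p₁ = 0.03686 / 0.0415 ≈ 0.8882
  upper = min{1, (1 − p₀)/p₁} = 0.99536 / 0.0415 ≈ 23.9846 → capped at 1

0.888 ≤ PN ≤ 1.000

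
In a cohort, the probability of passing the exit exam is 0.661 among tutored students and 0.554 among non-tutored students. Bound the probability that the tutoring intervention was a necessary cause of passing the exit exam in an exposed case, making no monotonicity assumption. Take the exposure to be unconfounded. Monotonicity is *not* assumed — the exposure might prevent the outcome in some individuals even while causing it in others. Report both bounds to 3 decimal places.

Let p₁ = 0.661, p₀ = 0.554.
Under exogeneity alone the bounds on PN are max{0,(p₁−p₀)/p₁} ≤ PN ≤ min{1,(1−p₀)/p₁}.
  lower = (p₁ − p₀)/p₁ = 0.107 / 0.661 ≈ 0.1619
  upper = min{1, (1 − p₀)/p₁} = 0.446 / 0.661 ≈ 0.6747

0.162 ≤ PN ≤ 0.675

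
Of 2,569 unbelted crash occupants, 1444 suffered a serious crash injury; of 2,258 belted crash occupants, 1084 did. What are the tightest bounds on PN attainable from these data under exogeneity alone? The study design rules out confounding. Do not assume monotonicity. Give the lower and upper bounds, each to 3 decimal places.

0.146 ≤ PN ≤ 0.925

p₁ = P(outcome | exposed) = 1444/2569 = 0.56209
p₀ = P(outcome | unexposed) = 1084/2258 = 0.48007
Under exogeneity alone the bounds on PN are max{0,(p₁−p₀)/p₁} ≤ PN ≤ min{1,(1−p₀)/p₁}.
  lower = (p₁ − p₀)/p₁ = 0.082016 / 0.56209 ≈ 0.1459
  upper = min{1, (1 − p₀)/p₁} = 0.51993 / 0.56209 ≈ 0.9250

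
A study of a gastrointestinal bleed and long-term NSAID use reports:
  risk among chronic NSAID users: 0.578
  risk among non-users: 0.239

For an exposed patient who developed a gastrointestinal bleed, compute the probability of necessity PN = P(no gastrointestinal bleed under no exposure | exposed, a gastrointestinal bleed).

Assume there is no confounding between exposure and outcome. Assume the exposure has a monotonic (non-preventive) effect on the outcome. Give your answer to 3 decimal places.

Let p₁ = 0.578, p₀ = 0.239.
Under exogeneity and monotonicity, PN = (p₁ − p₀) / p₁.
PN = (0.578 − 0.239) / 0.578 = 0.339 / 0.578 ≈ 0.5865

PN ≈ 0.587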